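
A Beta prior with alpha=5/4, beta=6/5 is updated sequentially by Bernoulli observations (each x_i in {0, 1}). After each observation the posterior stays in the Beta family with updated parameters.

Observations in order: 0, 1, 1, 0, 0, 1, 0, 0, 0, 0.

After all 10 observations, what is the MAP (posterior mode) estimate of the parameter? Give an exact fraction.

65/209

obs 1: x=0 → posterior Beta(5/4, 11/5)
obs 2: x=1 → posterior Beta(9/4, 11/5)
obs 3: x=1 → posterior Beta(13/4, 11/5)
obs 4: x=0 → posterior Beta(13/4, 16/5)
obs 5: x=0 → posterior Beta(13/4, 21/5)
obs 6: x=1 → posterior Beta(17/4, 21/5)
obs 7: x=0 → posterior Beta(17/4, 26/5)
obs 8: x=0 → posterior Beta(17/4, 31/5)
obs 9: x=0 → posterior Beta(17/4, 36/5)
obs 10: x=0 → posterior Beta(17/4, 41/5)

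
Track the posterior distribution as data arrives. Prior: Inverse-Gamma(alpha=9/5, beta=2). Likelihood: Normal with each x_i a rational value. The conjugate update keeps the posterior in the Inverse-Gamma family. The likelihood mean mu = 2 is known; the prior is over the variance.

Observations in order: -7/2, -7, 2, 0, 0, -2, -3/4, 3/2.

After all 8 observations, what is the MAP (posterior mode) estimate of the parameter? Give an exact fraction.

11765/1088

obs 1: x=-7/2 → posterior Inverse-Gamma(23/10, 137/8)
obs 2: x=-7 → posterior Inverse-Gamma(14/5, 461/8)
obs 3: x=2 → posterior Inverse-Gamma(33/10, 461/8)
obs 4: x=0 → posterior Inverse-Gamma(19/5, 477/8)
obs 5: x=0 → posterior Inverse-Gamma(43/10, 493/8)
obs 6: x=-2 → posterior Inverse-Gamma(24/5, 557/8)
obs 7: x=-3/4 → posterior Inverse-Gamma(53/10, 2349/32)
obs 8: x=3/2 → posterior Inverse-Gamma(29/5, 2353/32)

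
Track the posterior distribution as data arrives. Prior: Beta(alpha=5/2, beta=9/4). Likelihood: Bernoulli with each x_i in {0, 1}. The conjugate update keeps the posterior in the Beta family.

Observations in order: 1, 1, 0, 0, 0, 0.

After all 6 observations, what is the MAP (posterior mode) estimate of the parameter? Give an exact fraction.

obs 1: x=1 → posterior Beta(7/2, 9/4)
obs 2: x=1 → posterior Beta(9/2, 9/4)
obs 3: x=0 → posterior Beta(9/2, 13/4)
obs 4: x=0 → posterior Beta(9/2, 17/4)
obs 5: x=0 → posterior Beta(9/2, 21/4)
obs 6: x=0 → posterior Beta(9/2, 25/4)

2/5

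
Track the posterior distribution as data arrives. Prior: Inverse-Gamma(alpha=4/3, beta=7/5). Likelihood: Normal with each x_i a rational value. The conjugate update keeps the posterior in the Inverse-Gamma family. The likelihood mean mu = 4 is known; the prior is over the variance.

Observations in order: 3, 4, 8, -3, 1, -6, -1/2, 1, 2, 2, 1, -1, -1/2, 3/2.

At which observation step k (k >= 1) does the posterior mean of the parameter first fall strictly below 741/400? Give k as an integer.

obs 1: x=3 → posterior Inverse-Gamma(11/6, 19/10)
obs 2: x=4 → posterior Inverse-Gamma(7/3, 19/10)
obs 3: x=8 → posterior Inverse-Gamma(17/6, 99/10)
obs 4: x=-3 → posterior Inverse-Gamma(10/3, 172/5)
obs 5: x=1 → posterior Inverse-Gamma(23/6, 389/10)
obs 6: x=-6 → posterior Inverse-Gamma(13/3, 889/10)
obs 7: x=-1/2 → posterior Inverse-Gamma(29/6, 3961/40)
obs 8: x=1 → posterior Inverse-Gamma(16/3, 4141/40)
obs 9: x=2 → posterior Inverse-Gamma(35/6, 4221/40)
obs 10: x=2 → posterior Inverse-Gamma(19/3, 4301/40)
obs 11: x=1 → posterior Inverse-Gamma(41/6, 4481/40)
obs 12: x=-1 → posterior Inverse-Gamma(22/3, 4981/40)
obs 13: x=-1/2 → posterior Inverse-Gamma(47/6, 2693/20)
obs 14: x=3/2 → posterior Inverse-Gamma(25/3, 5511/40)

k = 2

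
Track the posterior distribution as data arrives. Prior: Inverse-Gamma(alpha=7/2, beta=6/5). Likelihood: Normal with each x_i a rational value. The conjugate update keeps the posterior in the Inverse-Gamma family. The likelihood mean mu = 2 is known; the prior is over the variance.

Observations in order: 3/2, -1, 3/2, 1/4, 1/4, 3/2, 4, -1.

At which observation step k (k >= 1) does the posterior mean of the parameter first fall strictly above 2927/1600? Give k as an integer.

k = 7

obs 1: x=3/2 → posterior Inverse-Gamma(4, 53/40)
obs 2: x=-1 → posterior Inverse-Gamma(9/2, 233/40)
obs 3: x=3/2 → posterior Inverse-Gamma(5, 119/20)
obs 4: x=1/4 → posterior Inverse-Gamma(11/2, 1197/160)
obs 5: x=1/4 → posterior Inverse-Gamma(6, 721/80)
obs 6: x=3/2 → posterior Inverse-Gamma(13/2, 731/80)
obs 7: x=4 → posterior Inverse-Gamma(7, 891/80)
obs 8: x=-1 → posterior Inverse-Gamma(15/2, 1251/80)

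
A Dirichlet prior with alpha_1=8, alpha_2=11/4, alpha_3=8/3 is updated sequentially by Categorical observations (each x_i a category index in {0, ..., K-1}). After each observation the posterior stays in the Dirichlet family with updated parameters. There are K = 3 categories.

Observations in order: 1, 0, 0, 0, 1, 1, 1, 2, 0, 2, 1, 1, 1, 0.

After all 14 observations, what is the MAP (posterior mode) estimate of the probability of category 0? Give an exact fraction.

obs 1: x=1 → posterior Dirichlet(8, 15/4, 8/3)
obs 2: x=0 → posterior Dirichlet(9, 15/4, 8/3)
obs 3: x=0 → posterior Dirichlet(10, 15/4, 8/3)
obs 4: x=0 → posterior Dirichlet(11, 15/4, 8/3)
obs 5: x=1 → posterior Dirichlet(11, 19/4, 8/3)
obs 6: x=1 → posterior Dirichlet(11, 23/4, 8/3)
obs 7: x=1 → posterior Dirichlet(11, 27/4, 8/3)
obs 8: x=2 → posterior Dirichlet(11, 27/4, 11/3)
obs 9: x=0 → posterior Dirichlet(12, 27/4, 11/3)
obs 10: x=2 → posterior Dirichlet(12, 27/4, 14/3)
obs 11: x=1 → posterior Dirichlet(12, 31/4, 14/3)
obs 12: x=1 → posterior Dirichlet(12, 35/4, 14/3)
obs 13: x=1 → posterior Dirichlet(12, 39/4, 14/3)
obs 14: x=0 → posterior Dirichlet(13, 39/4, 14/3)

144/293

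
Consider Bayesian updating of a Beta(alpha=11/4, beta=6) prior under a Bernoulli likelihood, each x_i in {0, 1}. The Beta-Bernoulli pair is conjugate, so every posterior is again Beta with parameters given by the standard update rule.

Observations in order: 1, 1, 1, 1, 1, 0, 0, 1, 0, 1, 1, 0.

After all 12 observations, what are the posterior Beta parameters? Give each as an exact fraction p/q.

obs 1: x=1 → posterior Beta(15/4, 6)
obs 2: x=1 → posterior Beta(19/4, 6)
obs 3: x=1 → posterior Beta(23/4, 6)
obs 4: x=1 → posterior Beta(27/4, 6)
obs 5: x=1 → posterior Beta(31/4, 6)
obs 6: x=0 → posterior Beta(31/4, 7)
obs 7: x=0 → posterior Beta(31/4, 8)
obs 8: x=1 → posterior Beta(35/4, 8)
obs 9: x=0 → posterior Beta(35/4, 9)
obs 10: x=1 → posterior Beta(39/4, 9)
obs 11: x=1 → posterior Beta(43/4, 9)
obs 12: x=0 → posterior Beta(43/4, 10)

alpha=43/4, beta=10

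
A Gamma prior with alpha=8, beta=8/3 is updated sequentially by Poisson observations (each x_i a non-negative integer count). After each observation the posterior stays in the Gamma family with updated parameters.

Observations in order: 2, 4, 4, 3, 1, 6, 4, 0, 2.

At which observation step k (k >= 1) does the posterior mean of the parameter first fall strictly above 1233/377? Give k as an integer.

obs 1: x=2 → posterior Gamma(10, 11/3)
obs 2: x=4 → posterior Gamma(14, 14/3)
obs 3: x=4 → posterior Gamma(18, 17/3)
obs 4: x=3 → posterior Gamma(21, 20/3)
obs 5: x=1 → posterior Gamma(22, 23/3)
obs 6: x=6 → posterior Gamma(28, 26/3)
obs 7: x=4 → posterior Gamma(32, 29/3)
obs 8: x=0 → posterior Gamma(32, 32/3)
obs 9: x=2 → posterior Gamma(34, 35/3)

k = 7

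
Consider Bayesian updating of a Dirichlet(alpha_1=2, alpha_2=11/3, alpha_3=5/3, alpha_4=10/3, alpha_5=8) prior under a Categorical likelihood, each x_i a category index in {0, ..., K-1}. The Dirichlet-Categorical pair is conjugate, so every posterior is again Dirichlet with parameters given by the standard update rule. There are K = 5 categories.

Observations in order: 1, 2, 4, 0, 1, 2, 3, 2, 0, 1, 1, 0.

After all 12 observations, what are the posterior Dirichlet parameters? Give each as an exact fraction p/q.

obs 1: x=1 → posterior Dirichlet(2, 14/3, 5/3, 10/3, 8)
obs 2: x=2 → posterior Dirichlet(2, 14/3, 8/3, 10/3, 8)
obs 3: x=4 → posterior Dirichlet(2, 14/3, 8/3, 10/3, 9)
obs 4: x=0 → posterior Dirichlet(3, 14/3, 8/3, 10/3, 9)
obs 5: x=1 → posterior Dirichlet(3, 17/3, 8/3, 10/3, 9)
obs 6: x=2 → posterior Dirichlet(3, 17/3, 11/3, 10/3, 9)
obs 7: x=3 → posterior Dirichlet(3, 17/3, 11/3, 13/3, 9)
obs 8: x=2 → posterior Dirichlet(3, 17/3, 14/3, 13/3, 9)
obs 9: x=0 → posterior Dirichlet(4, 17/3, 14/3, 13/3, 9)
obs 10: x=1 → posterior Dirichlet(4, 20/3, 14/3, 13/3, 9)
obs 11: x=1 → posterior Dirichlet(4, 23/3, 14/3, 13/3, 9)
obs 12: x=0 → posterior Dirichlet(5, 23/3, 14/3, 13/3, 9)

alpha_1=5, alpha_2=23/3, alpha_3=14/3, alpha_4=13/3, alpha_5=9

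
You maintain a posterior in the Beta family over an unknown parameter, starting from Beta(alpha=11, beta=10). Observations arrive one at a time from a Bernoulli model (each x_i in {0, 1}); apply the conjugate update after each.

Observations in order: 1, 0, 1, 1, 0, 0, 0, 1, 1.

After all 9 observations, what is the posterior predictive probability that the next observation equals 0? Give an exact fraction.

7/15

obs 1: x=1 → posterior Beta(12, 10)
obs 2: x=0 → posterior Beta(12, 11)
obs 3: x=1 → posterior Beta(13, 11)
obs 4: x=1 → posterior Beta(14, 11)
obs 5: x=0 → posterior Beta(14, 12)
obs 6: x=0 → posterior Beta(14, 13)
obs 7: x=0 → posterior Beta(14, 14)
obs 8: x=1 → posterior Beta(15, 14)
obs 9: x=1 → posterior Beta(16, 14)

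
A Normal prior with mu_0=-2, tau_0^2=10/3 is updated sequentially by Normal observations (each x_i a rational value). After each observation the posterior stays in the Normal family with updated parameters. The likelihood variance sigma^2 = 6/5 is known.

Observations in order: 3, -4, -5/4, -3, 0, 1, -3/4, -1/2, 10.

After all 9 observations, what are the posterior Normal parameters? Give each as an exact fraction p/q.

obs 1: x=3 → posterior Normal(57/34, 15/17)
obs 2: x=-4 → posterior Normal(-43/59, 30/59)
obs 3: x=-5/4 → posterior Normal(-99/112, 5/14)
obs 4: x=-3 → posterior Normal(-597/436, 30/109)
obs 5: x=0 → posterior Normal(-597/536, 15/67)
obs 6: x=1 → posterior Normal(-497/636, 10/53)
obs 7: x=-3/4 → posterior Normal(-143/184, 15/92)
obs 8: x=-1/2 → posterior Normal(-311/418, 30/209)
obs 9: x=10 → posterior Normal(21/52, 5/39)

mu_0=21/52, tau_0^2=5/39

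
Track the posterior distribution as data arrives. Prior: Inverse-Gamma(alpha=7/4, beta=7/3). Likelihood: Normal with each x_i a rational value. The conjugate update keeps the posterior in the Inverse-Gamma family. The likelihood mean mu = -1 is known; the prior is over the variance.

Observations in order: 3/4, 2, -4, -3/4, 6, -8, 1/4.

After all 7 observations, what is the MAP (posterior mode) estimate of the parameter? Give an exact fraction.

obs 1: x=3/4 → posterior Inverse-Gamma(9/4, 371/96)
obs 2: x=2 → posterior Inverse-Gamma(11/4, 803/96)
obs 3: x=-4 → posterior Inverse-Gamma(13/4, 1235/96)
obs 4: x=-3/4 → posterior Inverse-Gamma(15/4, 619/48)
obs 5: x=6 → posterior Inverse-Gamma(17/4, 1795/48)
obs 6: x=-8 → posterior Inverse-Gamma(19/4, 2971/48)
obs 7: x=1/4 → posterior Inverse-Gamma(21/4, 6017/96)

6017/600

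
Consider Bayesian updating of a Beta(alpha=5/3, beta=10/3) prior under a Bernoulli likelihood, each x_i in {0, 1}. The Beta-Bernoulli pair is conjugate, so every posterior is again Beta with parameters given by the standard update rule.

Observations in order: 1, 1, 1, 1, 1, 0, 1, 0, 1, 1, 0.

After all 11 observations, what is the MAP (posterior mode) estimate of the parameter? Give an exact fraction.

obs 1: x=1 → posterior Beta(8/3, 10/3)
obs 2: x=1 → posterior Beta(11/3, 10/3)
obs 3: x=1 → posterior Beta(14/3, 10/3)
obs 4: x=1 → posterior Beta(17/3, 10/3)
obs 5: x=1 → posterior Beta(20/3, 10/3)
obs 6: x=0 → posterior Beta(20/3, 13/3)
obs 7: x=1 → posterior Beta(23/3, 13/3)
obs 8: x=0 → posterior Beta(23/3, 16/3)
obs 9: x=1 → posterior Beta(26/3, 16/3)
obs 10: x=1 → posterior Beta(29/3, 16/3)
obs 11: x=0 → posterior Beta(29/3, 19/3)

13/21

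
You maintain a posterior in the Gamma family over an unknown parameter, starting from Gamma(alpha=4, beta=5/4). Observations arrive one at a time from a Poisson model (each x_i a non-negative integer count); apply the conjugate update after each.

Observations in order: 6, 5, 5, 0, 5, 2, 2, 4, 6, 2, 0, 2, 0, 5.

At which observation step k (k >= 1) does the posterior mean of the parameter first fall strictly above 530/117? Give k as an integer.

k = 2

obs 1: x=6 → posterior Gamma(10, 9/4)
obs 2: x=5 → posterior Gamma(15, 13/4)
obs 3: x=5 → posterior Gamma(20, 17/4)
obs 4: x=0 → posterior Gamma(20, 21/4)
obs 5: x=5 → posterior Gamma(25, 25/4)
obs 6: x=2 → posterior Gamma(27, 29/4)
obs 7: x=2 → posterior Gamma(29, 33/4)
obs 8: x=4 → posterior Gamma(33, 37/4)
obs 9: x=6 → posterior Gamma(39, 41/4)
obs 10: x=2 → posterior Gamma(41, 45/4)
obs 11: x=0 → posterior Gamma(41, 49/4)
obs 12: x=2 → posterior Gamma(43, 53/4)
obs 13: x=0 → posterior Gamma(43, 57/4)
obs 14: x=5 → posterior Gamma(48, 61/4)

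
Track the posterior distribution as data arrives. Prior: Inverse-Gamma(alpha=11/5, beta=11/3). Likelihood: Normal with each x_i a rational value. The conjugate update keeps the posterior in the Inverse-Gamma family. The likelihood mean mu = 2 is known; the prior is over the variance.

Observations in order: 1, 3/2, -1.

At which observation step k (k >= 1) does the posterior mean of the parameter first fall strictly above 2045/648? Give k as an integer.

k = 3

obs 1: x=1 → posterior Inverse-Gamma(27/10, 25/6)
obs 2: x=3/2 → posterior Inverse-Gamma(16/5, 103/24)
obs 3: x=-1 → posterior Inverse-Gamma(37/10, 211/24)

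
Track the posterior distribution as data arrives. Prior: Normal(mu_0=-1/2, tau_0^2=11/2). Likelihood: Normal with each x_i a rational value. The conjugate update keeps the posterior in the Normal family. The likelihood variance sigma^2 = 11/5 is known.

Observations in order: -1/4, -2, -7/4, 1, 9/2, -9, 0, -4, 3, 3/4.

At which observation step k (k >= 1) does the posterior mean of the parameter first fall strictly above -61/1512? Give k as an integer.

k = 5

obs 1: x=-1/4 → posterior Normal(-9/28, 11/7)
obs 2: x=-2 → posterior Normal(-49/48, 11/12)
obs 3: x=-7/4 → posterior Normal(-21/17, 11/17)
obs 4: x=1 → posterior Normal(-8/11, 1/2)
obs 5: x=9/2 → posterior Normal(13/54, 11/27)
obs 6: x=-9 → posterior Normal(-77/64, 11/32)
obs 7: x=0 → posterior Normal(-77/74, 11/37)
obs 8: x=-4 → posterior Normal(-39/28, 11/42)
obs 9: x=3 → posterior Normal(-87/94, 11/47)
obs 10: x=3/4 → posterior Normal(-159/208, 11/52)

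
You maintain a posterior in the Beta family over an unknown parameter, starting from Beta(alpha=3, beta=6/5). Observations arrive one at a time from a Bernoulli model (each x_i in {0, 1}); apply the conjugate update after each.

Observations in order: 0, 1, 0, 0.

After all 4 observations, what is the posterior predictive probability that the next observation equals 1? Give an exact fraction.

obs 1: x=0 → posterior Beta(3, 11/5)
obs 2: x=1 → posterior Beta(4, 11/5)
obs 3: x=0 → posterior Beta(4, 16/5)
obs 4: x=0 → posterior Beta(4, 21/5)

20/41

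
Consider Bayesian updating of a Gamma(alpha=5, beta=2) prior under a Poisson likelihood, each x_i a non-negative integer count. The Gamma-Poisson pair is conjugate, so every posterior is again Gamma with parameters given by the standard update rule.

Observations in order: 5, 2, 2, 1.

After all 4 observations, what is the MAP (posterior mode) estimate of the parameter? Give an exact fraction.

obs 1: x=5 → posterior Gamma(10, 3)
obs 2: x=2 → posterior Gamma(12, 4)
obs 3: x=2 → posterior Gamma(14, 5)
obs 4: x=1 → posterior Gamma(15, 6)

7/3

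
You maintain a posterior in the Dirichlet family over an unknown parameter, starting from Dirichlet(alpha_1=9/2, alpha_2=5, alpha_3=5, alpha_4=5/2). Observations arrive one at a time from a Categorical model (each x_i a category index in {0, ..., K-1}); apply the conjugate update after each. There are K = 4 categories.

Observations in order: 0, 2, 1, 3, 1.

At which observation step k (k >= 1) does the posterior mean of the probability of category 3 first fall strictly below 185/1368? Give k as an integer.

k = 2

obs 1: x=0 → posterior Dirichlet(11/2, 5, 5, 5/2)
obs 2: x=2 → posterior Dirichlet(11/2, 5, 6, 5/2)
obs 3: x=1 → posterior Dirichlet(11/2, 6, 6, 5/2)
obs 4: x=3 → posterior Dirichlet(11/2, 6, 6, 7/2)
obs 5: x=1 → posterior Dirichlet(11/2, 7, 6, 7/2)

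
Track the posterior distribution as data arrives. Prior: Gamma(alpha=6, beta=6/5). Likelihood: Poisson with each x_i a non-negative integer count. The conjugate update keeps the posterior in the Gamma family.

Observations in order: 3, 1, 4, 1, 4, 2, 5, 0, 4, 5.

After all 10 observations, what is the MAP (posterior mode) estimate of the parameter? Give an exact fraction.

85/28

obs 1: x=3 → posterior Gamma(9, 11/5)
obs 2: x=1 → posterior Gamma(10, 16/5)
obs 3: x=4 → posterior Gamma(14, 21/5)
obs 4: x=1 → posterior Gamma(15, 26/5)
obs 5: x=4 → posterior Gamma(19, 31/5)
obs 6: x=2 → posterior Gamma(21, 36/5)
obs 7: x=5 → posterior Gamma(26, 41/5)
obs 8: x=0 → posterior Gamma(26, 46/5)
obs 9: x=4 → posterior Gamma(30, 51/5)
obs 10: x=5 → posterior Gamma(35, 56/5)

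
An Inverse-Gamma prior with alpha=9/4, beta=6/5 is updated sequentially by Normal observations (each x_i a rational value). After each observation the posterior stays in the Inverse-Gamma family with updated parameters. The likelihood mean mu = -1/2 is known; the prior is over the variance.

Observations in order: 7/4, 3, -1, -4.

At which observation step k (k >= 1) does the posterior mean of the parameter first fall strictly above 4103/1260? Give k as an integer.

k = 2

obs 1: x=7/4 → posterior Inverse-Gamma(11/4, 597/160)
obs 2: x=3 → posterior Inverse-Gamma(13/4, 1577/160)
obs 3: x=-1 → posterior Inverse-Gamma(15/4, 1597/160)
obs 4: x=-4 → posterior Inverse-Gamma(17/4, 2577/160)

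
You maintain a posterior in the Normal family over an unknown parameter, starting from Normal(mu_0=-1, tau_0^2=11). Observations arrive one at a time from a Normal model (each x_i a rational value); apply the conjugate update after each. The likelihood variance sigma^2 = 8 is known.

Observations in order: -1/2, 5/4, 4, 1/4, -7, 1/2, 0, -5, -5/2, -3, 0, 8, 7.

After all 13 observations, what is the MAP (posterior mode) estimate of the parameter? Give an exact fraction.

obs 1: x=-1/2 → posterior Normal(-27/38, 88/19)
obs 2: x=5/4 → posterior Normal(1/120, 44/15)
obs 3: x=4 → posterior Normal(177/164, 88/41)
obs 4: x=1/4 → posterior Normal(47/52, 22/13)
obs 5: x=-7 → posterior Normal(-10/21, 88/63)
obs 6: x=1/2 → posterior Normal(-49/148, 44/37)
obs 7: x=0 → posterior Normal(-49/170, 88/85)
obs 8: x=-5 → posterior Normal(-53/64, 11/12)
obs 9: x=-5/2 → posterior Normal(-1, 88/107)
obs 10: x=-3 → posterior Normal(-70/59, 44/59)
obs 11: x=0 → posterior Normal(-140/129, 88/129)
obs 12: x=8 → posterior Normal(-13/35, 22/35)
obs 13: x=7 → posterior Normal(25/151, 88/151)

25/151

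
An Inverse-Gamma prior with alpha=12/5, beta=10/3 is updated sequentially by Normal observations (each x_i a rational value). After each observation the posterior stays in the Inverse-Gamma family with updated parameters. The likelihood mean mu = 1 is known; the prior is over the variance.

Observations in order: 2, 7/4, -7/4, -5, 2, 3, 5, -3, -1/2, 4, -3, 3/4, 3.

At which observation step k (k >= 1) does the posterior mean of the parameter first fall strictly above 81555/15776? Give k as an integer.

obs 1: x=2 → posterior Inverse-Gamma(29/10, 23/6)
obs 2: x=7/4 → posterior Inverse-Gamma(17/5, 395/96)
obs 3: x=-7/4 → posterior Inverse-Gamma(39/10, 379/48)
obs 4: x=-5 → posterior Inverse-Gamma(22/5, 1243/48)
obs 5: x=2 → posterior Inverse-Gamma(49/10, 1267/48)
obs 6: x=3 → posterior Inverse-Gamma(27/5, 1363/48)
obs 7: x=5 → posterior Inverse-Gamma(59/10, 1747/48)
obs 8: x=-3 → posterior Inverse-Gamma(32/5, 2131/48)
obs 9: x=-1/2 → posterior Inverse-Gamma(69/10, 2185/48)
obs 10: x=4 → posterior Inverse-Gamma(37/5, 2401/48)
obs 11: x=-3 → posterior Inverse-Gamma(79/10, 2785/48)
obs 12: x=3/4 → posterior Inverse-Gamma(42/5, 5573/96)
obs 13: x=3 → posterior Inverse-Gamma(89/10, 5765/96)

k = 4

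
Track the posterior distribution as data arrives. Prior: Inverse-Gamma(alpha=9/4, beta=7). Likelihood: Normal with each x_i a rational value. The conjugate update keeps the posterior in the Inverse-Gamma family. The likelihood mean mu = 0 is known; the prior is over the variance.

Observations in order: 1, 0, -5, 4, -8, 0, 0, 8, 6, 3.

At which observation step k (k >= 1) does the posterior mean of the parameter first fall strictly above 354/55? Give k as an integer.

k = 3

obs 1: x=1 → posterior Inverse-Gamma(11/4, 15/2)
obs 2: x=0 → posterior Inverse-Gamma(13/4, 15/2)
obs 3: x=-5 → posterior Inverse-Gamma(15/4, 20)
obs 4: x=4 → posterior Inverse-Gamma(17/4, 28)
obs 5: x=-8 → posterior Inverse-Gamma(19/4, 60)
obs 6: x=0 → posterior Inverse-Gamma(21/4, 60)
obs 7: x=0 → posterior Inverse-Gamma(23/4, 60)
obs 8: x=8 → posterior Inverse-Gamma(25/4, 92)
obs 9: x=6 → posterior Inverse-Gamma(27/4, 110)
obs 10: x=3 → posterior Inverse-Gamma(29/4, 229/2)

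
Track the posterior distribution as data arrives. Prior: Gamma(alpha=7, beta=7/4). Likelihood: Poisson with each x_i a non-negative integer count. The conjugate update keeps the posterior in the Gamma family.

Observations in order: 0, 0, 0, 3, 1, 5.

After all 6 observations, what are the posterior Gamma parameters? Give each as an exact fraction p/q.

obs 1: x=0 → posterior Gamma(7, 11/4)
obs 2: x=0 → posterior Gamma(7, 15/4)
obs 3: x=0 → posterior Gamma(7, 19/4)
obs 4: x=3 → posterior Gamma(10, 23/4)
obs 5: x=1 → posterior Gamma(11, 27/4)
obs 6: x=5 → posterior Gamma(16, 31/4)

alpha=16, beta=31/4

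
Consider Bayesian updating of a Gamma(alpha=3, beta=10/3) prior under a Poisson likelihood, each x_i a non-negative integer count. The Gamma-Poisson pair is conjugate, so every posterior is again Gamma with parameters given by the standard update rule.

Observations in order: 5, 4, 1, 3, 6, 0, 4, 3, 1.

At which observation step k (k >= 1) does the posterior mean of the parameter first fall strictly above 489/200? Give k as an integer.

k = 5

obs 1: x=5 → posterior Gamma(8, 13/3)
obs 2: x=4 → posterior Gamma(12, 16/3)
obs 3: x=1 → posterior Gamma(13, 19/3)
obs 4: x=3 → posterior Gamma(16, 22/3)
obs 5: x=6 → posterior Gamma(22, 25/3)
obs 6: x=0 → posterior Gamma(22, 28/3)
obs 7: x=4 → posterior Gamma(26, 31/3)
obs 8: x=3 → posterior Gamma(29, 34/3)
obs 9: x=1 → posterior Gamma(30, 37/3)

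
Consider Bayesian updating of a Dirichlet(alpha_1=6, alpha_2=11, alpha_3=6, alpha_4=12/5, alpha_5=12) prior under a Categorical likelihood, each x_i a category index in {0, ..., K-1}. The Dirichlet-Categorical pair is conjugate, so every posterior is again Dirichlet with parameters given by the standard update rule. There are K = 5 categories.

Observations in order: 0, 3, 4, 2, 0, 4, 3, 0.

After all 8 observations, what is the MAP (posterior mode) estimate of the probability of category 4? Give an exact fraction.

65/202

obs 1: x=0 → posterior Dirichlet(7, 11, 6, 12/5, 12)
obs 2: x=3 → posterior Dirichlet(7, 11, 6, 17/5, 12)
obs 3: x=4 → posterior Dirichlet(7, 11, 6, 17/5, 13)
obs 4: x=2 → posterior Dirichlet(7, 11, 7, 17/5, 13)
obs 5: x=0 → posterior Dirichlet(8, 11, 7, 17/5, 13)
obs 6: x=4 → posterior Dirichlet(8, 11, 7, 17/5, 14)
obs 7: x=3 → posterior Dirichlet(8, 11, 7, 22/5, 14)
obs 8: x=0 → posterior Dirichlet(9, 11, 7, 22/5, 14)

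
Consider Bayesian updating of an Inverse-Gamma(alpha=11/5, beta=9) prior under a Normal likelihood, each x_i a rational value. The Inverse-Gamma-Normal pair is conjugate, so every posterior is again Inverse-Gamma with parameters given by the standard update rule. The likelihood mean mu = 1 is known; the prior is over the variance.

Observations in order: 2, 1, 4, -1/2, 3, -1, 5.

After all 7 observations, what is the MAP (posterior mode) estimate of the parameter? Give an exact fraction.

1085/268

obs 1: x=2 → posterior Inverse-Gamma(27/10, 19/2)
obs 2: x=1 → posterior Inverse-Gamma(16/5, 19/2)
obs 3: x=4 → posterior Inverse-Gamma(37/10, 14)
obs 4: x=-1/2 → posterior Inverse-Gamma(21/5, 121/8)
obs 5: x=3 → posterior Inverse-Gamma(47/10, 137/8)
obs 6: x=-1 → posterior Inverse-Gamma(26/5, 153/8)
obs 7: x=5 → posterior Inverse-Gamma(57/10, 217/8)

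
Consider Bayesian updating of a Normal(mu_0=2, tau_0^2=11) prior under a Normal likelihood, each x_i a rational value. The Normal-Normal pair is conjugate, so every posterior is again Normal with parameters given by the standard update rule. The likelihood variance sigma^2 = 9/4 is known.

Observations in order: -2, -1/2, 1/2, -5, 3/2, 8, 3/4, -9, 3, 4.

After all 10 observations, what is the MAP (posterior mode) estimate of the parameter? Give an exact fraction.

obs 1: x=-2 → posterior Normal(-70/53, 99/53)
obs 2: x=-1/2 → posterior Normal(-92/97, 99/97)
obs 3: x=1/2 → posterior Normal(-70/141, 33/47)
obs 4: x=-5 → posterior Normal(-58/37, 99/185)
obs 5: x=3/2 → posterior Normal(-224/229, 99/229)
obs 6: x=8 → posterior Normal(128/273, 33/91)
obs 7: x=3/4 → posterior Normal(161/317, 99/317)
obs 8: x=-9 → posterior Normal(-235/361, 99/361)
obs 9: x=3 → posterior Normal(-103/405, 11/45)
obs 10: x=4 → posterior Normal(73/449, 99/449)

73/449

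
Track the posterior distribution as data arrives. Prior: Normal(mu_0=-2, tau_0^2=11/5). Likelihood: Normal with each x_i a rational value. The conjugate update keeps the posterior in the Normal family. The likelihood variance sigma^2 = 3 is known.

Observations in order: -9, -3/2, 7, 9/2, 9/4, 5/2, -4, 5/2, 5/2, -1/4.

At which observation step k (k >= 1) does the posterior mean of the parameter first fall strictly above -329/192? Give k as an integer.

k = 3

obs 1: x=-9 → posterior Normal(-129/26, 33/26)
obs 2: x=-3/2 → posterior Normal(-291/74, 33/37)
obs 3: x=7 → posterior Normal(-137/96, 11/16)
obs 4: x=9/2 → posterior Normal(-19/59, 33/59)
obs 5: x=9/4 → posterior Normal(23/280, 33/70)
obs 6: x=5/2 → posterior Normal(133/324, 11/27)
obs 7: x=-4 → posterior Normal(-43/368, 33/92)
obs 8: x=5/2 → posterior Normal(67/412, 33/103)
obs 9: x=5/2 → posterior Normal(59/152, 11/38)
obs 10: x=-1/4 → posterior Normal(83/250, 33/125)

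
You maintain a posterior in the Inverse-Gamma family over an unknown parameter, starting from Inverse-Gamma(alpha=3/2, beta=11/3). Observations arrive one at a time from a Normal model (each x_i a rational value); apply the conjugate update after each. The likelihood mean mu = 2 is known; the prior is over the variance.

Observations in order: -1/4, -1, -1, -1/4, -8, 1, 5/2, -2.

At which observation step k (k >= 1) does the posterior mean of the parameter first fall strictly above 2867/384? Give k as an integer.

obs 1: x=-1/4 → posterior Inverse-Gamma(2, 595/96)
obs 2: x=-1 → posterior Inverse-Gamma(5/2, 1027/96)
obs 3: x=-1 → posterior Inverse-Gamma(3, 1459/96)
obs 4: x=-1/4 → posterior Inverse-Gamma(7/2, 851/48)
obs 5: x=-8 → posterior Inverse-Gamma(4, 3251/48)
obs 6: x=1 → posterior Inverse-Gamma(9/2, 3275/48)
obs 7: x=5/2 → posterior Inverse-Gamma(5, 3281/48)
obs 8: x=-2 → posterior Inverse-Gamma(11/2, 3665/48)

k = 3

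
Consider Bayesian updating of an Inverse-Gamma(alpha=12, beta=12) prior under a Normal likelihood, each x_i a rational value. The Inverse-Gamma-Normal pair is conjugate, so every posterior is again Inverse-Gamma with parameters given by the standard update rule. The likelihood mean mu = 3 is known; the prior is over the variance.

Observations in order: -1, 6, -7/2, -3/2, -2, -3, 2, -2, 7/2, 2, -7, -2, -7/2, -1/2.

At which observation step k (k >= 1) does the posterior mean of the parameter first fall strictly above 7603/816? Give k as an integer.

k = 12

obs 1: x=-1 → posterior Inverse-Gamma(25/2, 20)
obs 2: x=6 → posterior Inverse-Gamma(13, 49/2)
obs 3: x=-7/2 → posterior Inverse-Gamma(27/2, 365/8)
obs 4: x=-3/2 → posterior Inverse-Gamma(14, 223/4)
obs 5: x=-2 → posterior Inverse-Gamma(29/2, 273/4)
obs 6: x=-3 → posterior Inverse-Gamma(15, 345/4)
obs 7: x=2 → posterior Inverse-Gamma(31/2, 347/4)
obs 8: x=-2 → posterior Inverse-Gamma(16, 397/4)
obs 9: x=7/2 → posterior Inverse-Gamma(33/2, 795/8)
obs 10: x=2 → posterior Inverse-Gamma(17, 799/8)
obs 11: x=-7 → posterior Inverse-Gamma(35/2, 1199/8)
obs 12: x=-2 → posterior Inverse-Gamma(18, 1299/8)
obs 13: x=-7/2 → posterior Inverse-Gamma(37/2, 367/2)
obs 14: x=-1/2 → posterior Inverse-Gamma(19, 1517/8)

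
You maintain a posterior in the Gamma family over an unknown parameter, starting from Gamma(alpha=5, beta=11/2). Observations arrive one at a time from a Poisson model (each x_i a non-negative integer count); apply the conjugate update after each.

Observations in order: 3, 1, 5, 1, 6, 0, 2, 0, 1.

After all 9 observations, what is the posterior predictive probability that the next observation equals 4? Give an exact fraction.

35151920148777042504296632172896278424800/572964121067545096123347421337293637543041

obs 1: x=3 → posterior Gamma(8, 13/2)
obs 2: x=1 → posterior Gamma(9, 15/2)
obs 3: x=5 → posterior Gamma(14, 17/2)
obs 4: x=1 → posterior Gamma(15, 19/2)
obs 5: x=6 → posterior Gamma(21, 21/2)
obs 6: x=0 → posterior Gamma(21, 23/2)
obs 7: x=2 → posterior Gamma(23, 25/2)
obs 8: x=0 → posterior Gamma(23, 27/2)
obs 9: x=1 → posterior Gamma(24, 29/2)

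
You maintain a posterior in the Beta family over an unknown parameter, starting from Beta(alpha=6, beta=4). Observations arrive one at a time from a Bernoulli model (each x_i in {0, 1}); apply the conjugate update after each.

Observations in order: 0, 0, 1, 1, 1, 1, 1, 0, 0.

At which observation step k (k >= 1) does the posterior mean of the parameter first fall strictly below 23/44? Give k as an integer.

k = 2

obs 1: x=0 → posterior Beta(6, 5)
obs 2: x=0 → posterior Beta(6, 6)
obs 3: x=1 → posterior Beta(7, 6)
obs 4: x=1 → posterior Beta(8, 6)
obs 5: x=1 → posterior Beta(9, 6)
obs 6: x=1 → posterior Beta(10, 6)
obs 7: x=1 → posterior Beta(11, 6)
obs 8: x=0 → posterior Beta(11, 7)
obs 9: x=0 → posterior Beta(11, 8)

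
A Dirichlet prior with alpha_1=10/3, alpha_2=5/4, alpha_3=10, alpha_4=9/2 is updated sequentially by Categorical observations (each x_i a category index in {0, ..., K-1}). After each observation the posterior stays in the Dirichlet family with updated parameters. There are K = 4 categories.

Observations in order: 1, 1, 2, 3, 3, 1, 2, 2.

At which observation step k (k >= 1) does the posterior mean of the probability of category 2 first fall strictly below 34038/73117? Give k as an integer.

k = 5

obs 1: x=1 → posterior Dirichlet(10/3, 9/4, 10, 9/2)
obs 2: x=1 → posterior Dirichlet(10/3, 13/4, 10, 9/2)
obs 3: x=2 → posterior Dirichlet(10/3, 13/4, 11, 9/2)
obs 4: x=3 → posterior Dirichlet(10/3, 13/4, 11, 11/2)
obs 5: x=3 → posterior Dirichlet(10/3, 13/4, 11, 13/2)
obs 6: x=1 → posterior Dirichlet(10/3, 17/4, 11, 13/2)
obs 7: x=2 → posterior Dirichlet(10/3, 17/4, 12, 13/2)
obs 8: x=2 → posterior Dirichlet(10/3, 17/4, 13, 13/2)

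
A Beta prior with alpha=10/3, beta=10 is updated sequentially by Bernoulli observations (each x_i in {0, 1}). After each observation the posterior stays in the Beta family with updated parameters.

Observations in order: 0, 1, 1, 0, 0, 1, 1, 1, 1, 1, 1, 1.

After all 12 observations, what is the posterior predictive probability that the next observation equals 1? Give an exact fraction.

obs 1: x=0 → posterior Beta(10/3, 11)
obs 2: x=1 → posterior Beta(13/3, 11)
obs 3: x=1 → posterior Beta(16/3, 11)
obs 4: x=0 → posterior Beta(16/3, 12)
obs 5: x=0 → posterior Beta(16/3, 13)
obs 6: x=1 → posterior Beta(19/3, 13)
obs 7: x=1 → posterior Beta(22/3, 13)
obs 8: x=1 → posterior Beta(25/3, 13)
obs 9: x=1 → posterior Beta(28/3, 13)
obs 10: x=1 → posterior Beta(31/3, 13)
obs 11: x=1 → posterior Beta(34/3, 13)
obs 12: x=1 → posterior Beta(37/3, 13)

37/76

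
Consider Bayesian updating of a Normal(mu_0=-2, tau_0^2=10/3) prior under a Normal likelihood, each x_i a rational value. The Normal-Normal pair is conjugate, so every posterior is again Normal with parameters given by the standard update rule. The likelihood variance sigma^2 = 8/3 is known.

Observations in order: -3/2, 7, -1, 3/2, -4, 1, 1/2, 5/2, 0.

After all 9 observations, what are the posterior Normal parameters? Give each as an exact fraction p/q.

obs 1: x=-3/2 → posterior Normal(-31/18, 40/27)
obs 2: x=7 → posterior Normal(39/28, 20/21)
obs 3: x=-1 → posterior Normal(29/38, 40/57)
obs 4: x=3/2 → posterior Normal(11/12, 5/9)
obs 5: x=-4 → posterior Normal(2/29, 40/87)
obs 6: x=1 → posterior Normal(7/34, 20/51)
obs 7: x=1/2 → posterior Normal(19/78, 40/117)
obs 8: x=5/2 → posterior Normal(1/2, 10/33)
obs 9: x=0 → posterior Normal(22/49, 40/147)

mu_0=22/49, tau_0^2=40/147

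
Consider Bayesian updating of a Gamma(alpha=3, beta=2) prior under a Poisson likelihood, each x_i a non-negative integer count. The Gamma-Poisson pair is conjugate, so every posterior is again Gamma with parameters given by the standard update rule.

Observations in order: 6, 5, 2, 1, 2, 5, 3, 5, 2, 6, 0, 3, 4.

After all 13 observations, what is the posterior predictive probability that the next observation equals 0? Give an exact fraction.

18892488895231098871212083167847595177590847015380859375/392318858461667547739736838950479151006397215279002157056

obs 1: x=6 → posterior Gamma(9, 3)
obs 2: x=5 → posterior Gamma(14, 4)
obs 3: x=2 → posterior Gamma(16, 5)
obs 4: x=1 → posterior Gamma(17, 6)
obs 5: x=2 → posterior Gamma(19, 7)
obs 6: x=5 → posterior Gamma(24, 8)
obs 7: x=3 → posterior Gamma(27, 9)
obs 8: x=5 → posterior Gamma(32, 10)
obs 9: x=2 → posterior Gamma(34, 11)
obs 10: x=6 → posterior Gamma(40, 12)
obs 11: x=0 → posterior Gamma(40, 13)
obs 12: x=3 → posterior Gamma(43, 14)
obs 13: x=4 → posterior Gamma(47, 15)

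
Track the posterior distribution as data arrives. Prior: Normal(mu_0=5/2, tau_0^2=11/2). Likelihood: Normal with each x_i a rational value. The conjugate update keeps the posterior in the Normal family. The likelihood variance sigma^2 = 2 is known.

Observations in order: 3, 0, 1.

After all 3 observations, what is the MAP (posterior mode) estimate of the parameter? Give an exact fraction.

obs 1: x=3 → posterior Normal(43/15, 22/15)
obs 2: x=0 → posterior Normal(43/26, 11/13)
obs 3: x=1 → posterior Normal(54/37, 22/37)

54/37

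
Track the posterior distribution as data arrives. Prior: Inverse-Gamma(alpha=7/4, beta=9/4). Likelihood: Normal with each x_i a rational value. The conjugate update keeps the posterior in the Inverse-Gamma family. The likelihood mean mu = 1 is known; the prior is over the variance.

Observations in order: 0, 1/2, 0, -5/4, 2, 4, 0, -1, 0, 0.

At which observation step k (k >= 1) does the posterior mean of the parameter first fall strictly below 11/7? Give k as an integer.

k = 3

obs 1: x=0 → posterior Inverse-Gamma(9/4, 11/4)
obs 2: x=1/2 → posterior Inverse-Gamma(11/4, 23/8)
obs 3: x=0 → posterior Inverse-Gamma(13/4, 27/8)
obs 4: x=-5/4 → posterior Inverse-Gamma(15/4, 189/32)
obs 5: x=2 → posterior Inverse-Gamma(17/4, 205/32)
obs 6: x=4 → posterior Inverse-Gamma(19/4, 349/32)
obs 7: x=0 → posterior Inverse-Gamma(21/4, 365/32)
obs 8: x=-1 → posterior Inverse-Gamma(23/4, 429/32)
obs 9: x=0 → posterior Inverse-Gamma(25/4, 445/32)
obs 10: x=0 → posterior Inverse-Gamma(27/4, 461/32)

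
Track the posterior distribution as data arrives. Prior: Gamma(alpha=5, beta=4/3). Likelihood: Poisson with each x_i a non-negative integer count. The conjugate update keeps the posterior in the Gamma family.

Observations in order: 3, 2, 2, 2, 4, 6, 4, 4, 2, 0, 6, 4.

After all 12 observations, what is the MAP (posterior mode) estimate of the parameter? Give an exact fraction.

obs 1: x=3 → posterior Gamma(8, 7/3)
obs 2: x=2 → posterior Gamma(10, 10/3)
obs 3: x=2 → posterior Gamma(12, 13/3)
obs 4: x=2 → posterior Gamma(14, 16/3)
obs 5: x=4 → posterior Gamma(18, 19/3)
obs 6: x=6 → posterior Gamma(24, 22/3)
obs 7: x=4 → posterior Gamma(28, 25/3)
obs 8: x=4 → posterior Gamma(32, 28/3)
obs 9: x=2 → posterior Gamma(34, 31/3)
obs 10: x=0 → posterior Gamma(34, 34/3)
obs 11: x=6 → posterior Gamma(40, 37/3)
obs 12: x=4 → posterior Gamma(44, 40/3)

129/40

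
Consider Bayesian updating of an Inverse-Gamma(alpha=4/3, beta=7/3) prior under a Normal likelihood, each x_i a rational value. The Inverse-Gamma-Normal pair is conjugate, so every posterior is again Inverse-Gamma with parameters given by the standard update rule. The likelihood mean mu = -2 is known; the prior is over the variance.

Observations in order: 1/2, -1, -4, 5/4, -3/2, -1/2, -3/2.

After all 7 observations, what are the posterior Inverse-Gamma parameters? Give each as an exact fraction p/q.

alpha=29/6, beta=1403/96

obs 1: x=1/2 → posterior Inverse-Gamma(11/6, 131/24)
obs 2: x=-1 → posterior Inverse-Gamma(7/3, 143/24)
obs 3: x=-4 → posterior Inverse-Gamma(17/6, 191/24)
obs 4: x=5/4 → posterior Inverse-Gamma(10/3, 1271/96)
obs 5: x=-3/2 → posterior Inverse-Gamma(23/6, 1283/96)
obs 6: x=-1/2 → posterior Inverse-Gamma(13/3, 1391/96)
obs 7: x=-3/2 → posterior Inverse-Gamma(29/6, 1403/96)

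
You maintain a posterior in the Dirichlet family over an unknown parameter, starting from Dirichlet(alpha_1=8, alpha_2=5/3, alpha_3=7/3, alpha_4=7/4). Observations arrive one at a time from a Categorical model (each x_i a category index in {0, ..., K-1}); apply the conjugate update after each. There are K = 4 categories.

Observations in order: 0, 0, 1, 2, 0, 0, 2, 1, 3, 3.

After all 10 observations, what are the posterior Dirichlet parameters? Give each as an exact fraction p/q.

alpha_1=12, alpha_2=11/3, alpha_3=13/3, alpha_4=15/4

obs 1: x=0 → posterior Dirichlet(9, 5/3, 7/3, 7/4)
obs 2: x=0 → posterior Dirichlet(10, 5/3, 7/3, 7/4)
obs 3: x=1 → posterior Dirichlet(10, 8/3, 7/3, 7/4)
obs 4: x=2 → posterior Dirichlet(10, 8/3, 10/3, 7/4)
obs 5: x=0 → posterior Dirichlet(11, 8/3, 10/3, 7/4)
obs 6: x=0 → posterior Dirichlet(12, 8/3, 10/3, 7/4)
obs 7: x=2 → posterior Dirichlet(12, 8/3, 13/3, 7/4)
obs 8: x=1 → posterior Dirichlet(12, 11/3, 13/3, 7/4)
obs 9: x=3 → posterior Dirichlet(12, 11/3, 13/3, 11/4)
obs 10: x=3 → posterior Dirichlet(12, 11/3, 13/3, 15/4)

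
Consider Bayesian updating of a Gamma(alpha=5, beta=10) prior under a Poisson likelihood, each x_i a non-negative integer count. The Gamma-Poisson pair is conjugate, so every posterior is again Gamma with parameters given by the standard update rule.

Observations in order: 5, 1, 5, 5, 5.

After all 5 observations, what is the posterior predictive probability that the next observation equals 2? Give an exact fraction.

obs 1: x=5 → posterior Gamma(10, 11)
obs 2: x=1 → posterior Gamma(11, 12)
obs 3: x=5 → posterior Gamma(16, 13)
obs 4: x=5 → posterior Gamma(21, 14)
obs 5: x=5 → posterior Gamma(26, 15)

1329474010681329667568206787109375/5192296858534827628530496329220096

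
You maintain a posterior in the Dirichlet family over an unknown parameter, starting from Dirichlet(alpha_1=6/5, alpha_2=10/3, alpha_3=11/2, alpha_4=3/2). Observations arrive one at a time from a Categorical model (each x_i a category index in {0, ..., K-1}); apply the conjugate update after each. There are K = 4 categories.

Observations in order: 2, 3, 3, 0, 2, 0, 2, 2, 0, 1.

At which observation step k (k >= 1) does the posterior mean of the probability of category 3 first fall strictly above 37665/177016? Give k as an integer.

obs 1: x=2 → posterior Dirichlet(6/5, 10/3, 13/2, 3/2)
obs 2: x=3 → posterior Dirichlet(6/5, 10/3, 13/2, 5/2)
obs 3: x=3 → posterior Dirichlet(6/5, 10/3, 13/2, 7/2)
obs 4: x=0 → posterior Dirichlet(11/5, 10/3, 13/2, 7/2)
obs 5: x=2 → posterior Dirichlet(11/5, 10/3, 15/2, 7/2)
obs 6: x=0 → posterior Dirichlet(16/5, 10/3, 15/2, 7/2)
obs 7: x=2 → posterior Dirichlet(16/5, 10/3, 17/2, 7/2)
obs 8: x=2 → posterior Dirichlet(16/5, 10/3, 19/2, 7/2)
obs 9: x=0 → posterior Dirichlet(21/5, 10/3, 19/2, 7/2)
obs 10: x=1 → posterior Dirichlet(21/5, 13/3, 19/2, 7/2)

k = 3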